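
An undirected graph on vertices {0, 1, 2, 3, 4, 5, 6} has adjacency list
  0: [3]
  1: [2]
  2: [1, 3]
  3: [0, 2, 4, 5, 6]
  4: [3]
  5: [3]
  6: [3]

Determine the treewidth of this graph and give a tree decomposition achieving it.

Treewidth 1.
One optimal decomposition is:
Bags: B1 = {0, 3}  B2 = {3, 4}  B3 = {2, 3}  B4 = {3, 6}  B5 = {1, 2}  B6 = {3, 5}
Tree: B1–B2, B1–B3, B2–B4, B3–B5, B1–B6

Every bag has size at most 2, so the width is 2 − 1 = 1 and tw(G) ≤ 1. Since G has at least one edge (e.g. 3–0), it is not an edgeless graph, so tw(G) ≥ 1. Therefore the treewidth is 1.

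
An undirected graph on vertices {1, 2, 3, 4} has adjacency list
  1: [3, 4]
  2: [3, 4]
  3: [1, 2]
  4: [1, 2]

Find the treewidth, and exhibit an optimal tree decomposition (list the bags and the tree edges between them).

Each bag holds 3 vertices, so the decomposition has width 2, which upper-bounds the treewidth. The edges 3–2–4–1–3 form a cycle, so G is not a tree and its treewidth is at least 2. Hence tw(G) = 2 exactly.

Treewidth 2.
Bags: B1 = {2, 3, 4}  B2 = {1, 3, 4}
Tree: B1–B2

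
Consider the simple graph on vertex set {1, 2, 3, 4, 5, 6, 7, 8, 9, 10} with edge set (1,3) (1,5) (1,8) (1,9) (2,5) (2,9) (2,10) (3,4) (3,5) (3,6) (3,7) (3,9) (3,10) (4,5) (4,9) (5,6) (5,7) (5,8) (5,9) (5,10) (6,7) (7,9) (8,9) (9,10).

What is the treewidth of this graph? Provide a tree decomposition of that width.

Every bag has size at most 4, so the width is 4 − 1 = 3 and tw(G) ≤ 3. On the other hand G contains the 4-clique {1, 5, 8, 9}. A clique must lie in a single bag of any decomposition, so no decomposition can have width below 3. Hence tw(G) = 3 exactly.

Treewidth 3.
One optimal decomposition is:
Bags: B1 = {1, 5, 8, 9}  B2 = {1, 3, 5, 9}  B3 = {3, 5, 9, 10}  B4 = {2, 5, 9, 10}  B5 = {3, 5, 7, 9}  B6 = {3, 4, 5, 9}  B7 = {3, 5, 6, 7}
Tree: B1–B2, B2–B3, B3–B4, B3–B5, B3–B6, B5–B7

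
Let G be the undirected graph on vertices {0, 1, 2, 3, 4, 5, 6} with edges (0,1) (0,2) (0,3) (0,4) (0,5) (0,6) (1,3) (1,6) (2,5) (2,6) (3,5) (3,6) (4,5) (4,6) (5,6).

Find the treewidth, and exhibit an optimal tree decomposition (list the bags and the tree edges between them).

Treewidth 3.
One such decomposition:
Bags: B1 = {0, 4, 5, 6}  B2 = {0, 2, 5, 6}  B3 = {0, 3, 5, 6}  B4 = {0, 1, 3, 6}
Tree: B1–B2, B2–B3, B3–B4

Every bag has size at most 4, so the width is 4 − 1 = 3 and tw(G) ≤ 3. On the other hand G contains the 4-clique {0, 1, 3, 6}. A clique must lie in a single bag of any decomposition, so no decomposition can have width below 3. Hence tw(G) = 3 exactly.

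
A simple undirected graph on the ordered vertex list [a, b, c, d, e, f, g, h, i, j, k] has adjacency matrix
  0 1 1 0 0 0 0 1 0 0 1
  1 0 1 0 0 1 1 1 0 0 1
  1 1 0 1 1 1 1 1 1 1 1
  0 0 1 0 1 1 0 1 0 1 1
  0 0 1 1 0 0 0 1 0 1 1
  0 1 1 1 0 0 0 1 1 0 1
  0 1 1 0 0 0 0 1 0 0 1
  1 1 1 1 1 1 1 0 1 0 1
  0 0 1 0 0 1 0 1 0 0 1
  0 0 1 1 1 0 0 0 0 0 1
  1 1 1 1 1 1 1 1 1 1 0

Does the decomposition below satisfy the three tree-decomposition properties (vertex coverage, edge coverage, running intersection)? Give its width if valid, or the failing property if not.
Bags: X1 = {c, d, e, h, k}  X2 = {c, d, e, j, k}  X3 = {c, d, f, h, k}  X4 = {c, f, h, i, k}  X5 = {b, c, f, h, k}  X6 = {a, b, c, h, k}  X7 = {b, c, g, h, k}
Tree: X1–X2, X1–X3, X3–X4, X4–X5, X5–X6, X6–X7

Yes; width 4.

Every vertex of G appears in some bag (union = {a, b, c, d, e, f, g, h, i, j, k}); every edge is covered by a bag; and for each vertex v the set of bags containing v is connected in the bag tree. The decomposition is therefore valid. The largest bag has 5 vertices, so the width is 4.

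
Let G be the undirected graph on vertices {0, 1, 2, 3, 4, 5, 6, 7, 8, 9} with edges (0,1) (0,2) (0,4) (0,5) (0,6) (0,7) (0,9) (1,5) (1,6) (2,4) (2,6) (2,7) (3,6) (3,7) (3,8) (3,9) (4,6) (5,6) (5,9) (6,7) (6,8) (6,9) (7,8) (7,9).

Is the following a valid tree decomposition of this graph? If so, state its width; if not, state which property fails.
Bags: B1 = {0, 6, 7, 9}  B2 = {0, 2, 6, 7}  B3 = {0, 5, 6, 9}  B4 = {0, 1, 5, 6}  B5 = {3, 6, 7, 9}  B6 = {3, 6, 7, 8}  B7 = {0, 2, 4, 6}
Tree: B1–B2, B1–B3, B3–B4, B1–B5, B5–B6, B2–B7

Vertex coverage: the bags together contain {0, 1, 2, 3, 4, 5, 6, 7, 8, 9}, the full vertex set. Edge coverage: each edge of G has both endpoints in at least one bag. Running intersection: for every vertex, the bags containing it form a connected subtree. All three properties hold, so this is a valid tree decomposition of width max|bag| − 1 = 3, and hence tw(G) ≤ 3.

Yes; width 3.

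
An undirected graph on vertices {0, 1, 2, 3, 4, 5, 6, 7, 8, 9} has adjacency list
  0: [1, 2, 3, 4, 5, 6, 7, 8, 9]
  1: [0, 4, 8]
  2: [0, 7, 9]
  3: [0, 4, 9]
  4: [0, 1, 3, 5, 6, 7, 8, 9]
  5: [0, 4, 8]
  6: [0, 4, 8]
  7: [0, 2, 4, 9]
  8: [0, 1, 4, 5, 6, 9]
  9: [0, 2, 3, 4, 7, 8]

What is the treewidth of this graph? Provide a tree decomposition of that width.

Treewidth 3.
One optimal decomposition is:
Bags: B1 = {0, 4, 5, 8}  B2 = {0, 4, 6, 8}  B3 = {0, 4, 8, 9}  B4 = {0, 1, 4, 8}  B5 = {0, 4, 7, 9}  B6 = {0, 2, 7, 9}  B7 = {0, 3, 4, 9}
Tree: B1–B2, B2–B3, B1–B4, B3–B5, B5–B6, B3–B7

The largest bag has 4 vertices, giving width 3; this decomposition certifies tw(G) ≤ 3. Conversely, {0, 2, 7, 9} is a clique of size 4, and the vertices of any clique must share a bag in every tree decomposition; so some bag has ≥ 4 vertices and tw(G) ≥ 3. Combining the bounds, tw(G) = 3.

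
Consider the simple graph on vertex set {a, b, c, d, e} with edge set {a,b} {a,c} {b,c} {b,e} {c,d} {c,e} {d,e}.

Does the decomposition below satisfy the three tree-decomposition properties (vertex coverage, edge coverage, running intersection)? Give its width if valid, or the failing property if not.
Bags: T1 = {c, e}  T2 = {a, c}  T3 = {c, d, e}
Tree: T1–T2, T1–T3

A tree decomposition must satisfy three properties: every vertex lies in some bag; for every edge, both endpoints lie together in some bag; and for every vertex, the bags containing it form a connected subtree. Here vertex b appears in no bag, so the decomposition is invalid.

No — vertex b appears in no bag.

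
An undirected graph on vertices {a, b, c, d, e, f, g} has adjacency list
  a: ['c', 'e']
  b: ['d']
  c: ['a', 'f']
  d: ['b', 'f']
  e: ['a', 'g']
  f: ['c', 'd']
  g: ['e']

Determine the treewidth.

A width-1 tree decomposition is:
Bags: B1 = {e, g}  B2 = {a, e}  B3 = {a, c}  B4 = {c, f}  B5 = {d, f}  B6 = {b, d}
Tree: B1–B2, B2–B3, B3–B4, B4–B5, B5–B6
Every bag has size at most 2, so the width is 2 − 1 = 1 and tw(G) ≤ 1. Any graph with an edge has treewidth ≥ 1, and G has the edge g–e. Hence tw(G) = 1 exactly.

1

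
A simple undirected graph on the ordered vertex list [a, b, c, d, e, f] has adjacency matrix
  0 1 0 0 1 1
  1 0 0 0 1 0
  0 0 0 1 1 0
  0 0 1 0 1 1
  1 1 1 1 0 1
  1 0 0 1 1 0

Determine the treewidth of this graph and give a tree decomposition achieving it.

Each bag holds 3 vertices, so the decomposition has width 2, which upper-bounds the treewidth. On the other hand G contains the 3-clique {c, d, e}. A clique must lie in a single bag of any decomposition, so no decomposition can have width below 2. Therefore the treewidth is 2.

Treewidth 2.
One such decomposition:
Bags: B1 = {a, e, f}  B2 = {d, e, f}  B3 = {c, d, e}  B4 = {a, b, e}
Tree: B1–B2, B2–B3, B1–B4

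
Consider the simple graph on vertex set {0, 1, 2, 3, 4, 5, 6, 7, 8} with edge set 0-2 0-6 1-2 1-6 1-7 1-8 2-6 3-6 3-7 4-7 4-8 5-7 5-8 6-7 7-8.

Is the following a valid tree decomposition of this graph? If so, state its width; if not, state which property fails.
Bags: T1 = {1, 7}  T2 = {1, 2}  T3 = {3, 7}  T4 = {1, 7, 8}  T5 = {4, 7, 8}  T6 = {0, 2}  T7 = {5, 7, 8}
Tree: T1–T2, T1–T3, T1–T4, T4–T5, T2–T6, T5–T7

No — vertex 6 appears in no bag.

A tree decomposition must satisfy three properties: every vertex lies in some bag; for every edge, both endpoints lie together in some bag; and for every vertex, the bags containing it form a connected subtree. Here vertex 6 appears in no bag, so the decomposition is invalid.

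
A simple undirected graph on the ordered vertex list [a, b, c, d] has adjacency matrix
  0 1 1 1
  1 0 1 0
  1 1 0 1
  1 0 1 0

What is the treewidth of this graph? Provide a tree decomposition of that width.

Each bag holds 3 vertices, so the decomposition has width 2, which upper-bounds the treewidth. Conversely, {a, c, d} is a clique of size 3, and the vertices of any clique must share a bag in every tree decomposition; so some bag has ≥ 3 vertices and tw(G) ≥ 2. The upper and lower bounds meet at 2, so that is the treewidth.

Treewidth 2.
One optimal decomposition is:
Bags: B1 = {a, c, d}  B2 = {a, b, c}
Tree: B1–B2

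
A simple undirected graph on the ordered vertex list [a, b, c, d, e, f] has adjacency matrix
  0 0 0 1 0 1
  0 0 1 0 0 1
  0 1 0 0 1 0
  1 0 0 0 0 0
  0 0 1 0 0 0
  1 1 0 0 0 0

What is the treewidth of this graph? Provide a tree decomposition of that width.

Each bag holds 2 vertices, so the decomposition has width 1, which upper-bounds the treewidth. Any graph with an edge has treewidth ≥ 1, and G has the edge b–c. The upper and lower bounds meet at 1, so that is the treewidth.

Treewidth 1.
Bags: B1 = {b, c}  B2 = {b, f}  B3 = {a, f}  B4 = {a, d}  B5 = {c, e}
Tree: B1–B2, B2–B3, B3–B4, B1–B5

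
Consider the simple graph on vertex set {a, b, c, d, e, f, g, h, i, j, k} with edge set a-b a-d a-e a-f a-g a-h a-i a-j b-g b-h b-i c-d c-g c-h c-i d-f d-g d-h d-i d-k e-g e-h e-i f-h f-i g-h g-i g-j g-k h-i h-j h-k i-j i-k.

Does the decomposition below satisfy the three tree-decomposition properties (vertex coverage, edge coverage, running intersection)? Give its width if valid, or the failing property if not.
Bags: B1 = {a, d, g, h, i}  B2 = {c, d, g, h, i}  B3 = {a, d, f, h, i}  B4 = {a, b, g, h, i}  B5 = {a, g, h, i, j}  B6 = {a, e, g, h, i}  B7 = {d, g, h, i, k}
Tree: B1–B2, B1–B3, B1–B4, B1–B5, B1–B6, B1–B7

Every vertex of G appears in some bag (union = {a, b, c, d, e, f, g, h, i, j, k}); every edge is covered by a bag; and for each vertex v the set of bags containing v is connected in the bag tree. The decomposition is therefore valid. The largest bag has 5 vertices, so the width is 4.

Yes; width 4.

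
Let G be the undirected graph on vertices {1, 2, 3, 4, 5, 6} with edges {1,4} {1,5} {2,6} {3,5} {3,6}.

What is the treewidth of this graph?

1

A width-1 tree decomposition is:
Bags: B1 = {2, 6}  B2 = {3, 6}  B3 = {3, 5}  B4 = {1, 5}  B5 = {1, 4}
Tree: B1–B2, B2–B3, B3–B4, B4–B5
Every bag has size at most 2, so the width is 2 − 1 = 1 and tw(G) ≤ 1. Since G has at least one edge (e.g. 2–6), it is not an edgeless graph, so tw(G) ≥ 1. The upper and lower bounds meet at 1, so that is the treewidth.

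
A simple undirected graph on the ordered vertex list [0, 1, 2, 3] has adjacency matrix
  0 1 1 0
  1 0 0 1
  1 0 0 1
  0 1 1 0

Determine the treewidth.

A width-2 tree decomposition is:
Bags: B1 = {1, 2, 3}  B2 = {0, 1, 2}
Tree: B1–B2
Each bag holds 3 vertices, so the decomposition has width 2, which upper-bounds the treewidth. For the lower bound, G contains the cycle 2–3–1–0–2, so G is not a forest; only forests have treewidth ≤ 1, hence tw(G) ≥ 2. The upper and lower bounds meet at 2, so that is the treewidth.

2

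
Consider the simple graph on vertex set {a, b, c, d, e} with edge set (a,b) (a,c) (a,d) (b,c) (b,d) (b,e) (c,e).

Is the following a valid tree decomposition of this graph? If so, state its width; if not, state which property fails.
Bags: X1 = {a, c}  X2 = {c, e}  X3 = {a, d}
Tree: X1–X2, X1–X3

A tree decomposition must satisfy three properties: every vertex lies in some bag; for every edge, both endpoints lie together in some bag; and for every vertex, the bags containing it form a connected subtree. Here vertex b appears in no bag, so the decomposition is invalid.

No — vertex b appears in no bag.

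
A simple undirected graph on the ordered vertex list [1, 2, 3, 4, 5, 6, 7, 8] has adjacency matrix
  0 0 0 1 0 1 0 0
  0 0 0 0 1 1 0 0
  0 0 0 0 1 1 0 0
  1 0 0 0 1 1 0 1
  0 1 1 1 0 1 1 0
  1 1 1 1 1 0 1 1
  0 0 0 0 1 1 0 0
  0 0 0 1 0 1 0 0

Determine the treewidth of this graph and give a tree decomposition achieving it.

Treewidth 2.
One optimal decomposition is:
Bags: B1 = {2, 5, 6}  B2 = {5, 6, 7}  B3 = {4, 5, 6}  B4 = {1, 4, 6}  B5 = {3, 5, 6}  B6 = {4, 6, 8}
Tree: B1–B2, B1–B3, B3–B4, B1–B5, B4–B6

The largest bag has 3 vertices, giving width 2; this decomposition certifies tw(G) ≤ 2. For the lower bound, the 3 vertices {4, 6, 8} are pairwise adjacent, and any tree decomposition puts a clique entirely inside one bag — forcing width ≥ 2. The upper and lower bounds meet at 2, so that is the treewidth.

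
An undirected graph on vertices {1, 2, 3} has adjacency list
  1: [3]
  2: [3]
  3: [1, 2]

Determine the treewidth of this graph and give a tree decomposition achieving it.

Each bag holds 2 vertices, so the decomposition has width 1, which upper-bounds the treewidth. G has an edge, so its treewidth is at least 1. The upper and lower bounds meet at 1, so that is the treewidth.

Treewidth 1.
Bags: B1 = {2, 3}  B2 = {1, 3}
Tree: B1–B2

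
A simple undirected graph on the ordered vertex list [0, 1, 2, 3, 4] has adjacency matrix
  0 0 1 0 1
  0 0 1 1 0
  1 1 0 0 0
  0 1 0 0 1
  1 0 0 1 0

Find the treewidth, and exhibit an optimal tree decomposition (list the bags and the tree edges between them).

Treewidth 2.
Bags: B1 = {0, 3, 4}  B2 = {0, 1, 3}  B3 = {0, 1, 2}
Tree: B1–B2, B2–B3

Each bag holds 3 vertices, so the decomposition has width 2, which upper-bounds the treewidth. For the lower bound, G contains the cycle 0–4–3–1–2–0, so G is not a forest; only forests have treewidth ≤ 1, hence tw(G) ≥ 2. Combining the bounds, tw(G) = 2.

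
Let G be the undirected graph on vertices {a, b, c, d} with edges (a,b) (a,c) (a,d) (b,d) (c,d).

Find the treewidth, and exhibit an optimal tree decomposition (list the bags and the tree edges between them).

Treewidth 2.
One such decomposition:
Bags: B1 = {a, c, d}  B2 = {a, b, d}
Tree: B1–B2

Each bag holds 3 vertices, so the decomposition has width 2, which upper-bounds the treewidth. On the other hand G contains the 3-clique {a, c, d}. A clique must lie in a single bag of any decomposition, so no decomposition can have width below 2. Hence tw(G) = 2 exactly.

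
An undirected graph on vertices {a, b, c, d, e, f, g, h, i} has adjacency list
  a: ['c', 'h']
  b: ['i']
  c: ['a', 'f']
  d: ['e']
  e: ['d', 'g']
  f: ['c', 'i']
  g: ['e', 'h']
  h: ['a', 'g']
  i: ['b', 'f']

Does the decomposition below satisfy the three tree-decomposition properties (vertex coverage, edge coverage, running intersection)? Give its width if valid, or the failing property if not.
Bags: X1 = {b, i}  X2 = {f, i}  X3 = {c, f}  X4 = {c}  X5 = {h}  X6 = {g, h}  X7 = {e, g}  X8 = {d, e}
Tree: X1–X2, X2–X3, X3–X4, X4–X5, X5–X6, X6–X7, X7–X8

No — vertex a appears in no bag.

A tree decomposition must satisfy three properties: every vertex lies in some bag; for every edge, both endpoints lie together in some bag; and for every vertex, the bags containing it form a connected subtree. Here vertex a appears in no bag, so the decomposition is invalid.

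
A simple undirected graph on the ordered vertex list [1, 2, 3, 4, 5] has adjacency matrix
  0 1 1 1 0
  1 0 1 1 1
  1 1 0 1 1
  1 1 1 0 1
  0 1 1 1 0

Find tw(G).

3

A width-3 tree decomposition is:
Bags: B1 = {2, 3, 4, 5}  B2 = {1, 2, 3, 4}
Tree: B1–B2
Each bag holds 4 vertices, so the decomposition has width 3, which upper-bounds the treewidth. On the other hand G contains the 4-clique {1, 2, 3, 4}. A clique must lie in a single bag of any decomposition, so no decomposition can have width below 3. Combining the bounds, tw(G) = 3.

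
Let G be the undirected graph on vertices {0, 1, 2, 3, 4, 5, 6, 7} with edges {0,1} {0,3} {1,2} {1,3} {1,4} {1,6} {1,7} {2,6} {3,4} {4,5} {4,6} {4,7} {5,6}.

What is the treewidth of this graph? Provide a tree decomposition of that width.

Treewidth 2.
Bags: B1 = {1, 3, 4}  B2 = {1, 4, 6}  B3 = {4, 5, 6}  B4 = {1, 4, 7}  B5 = {0, 1, 3}  B6 = {1, 2, 6}
Tree: B1–B2, B2–B3, B2–B4, B1–B5, B2–B6

Each bag holds 3 vertices, so the decomposition has width 2, which upper-bounds the treewidth. On the other hand G contains the 3-clique {0, 1, 3}. A clique must lie in a single bag of any decomposition, so no decomposition can have width below 2. Therefore the treewidth is 2.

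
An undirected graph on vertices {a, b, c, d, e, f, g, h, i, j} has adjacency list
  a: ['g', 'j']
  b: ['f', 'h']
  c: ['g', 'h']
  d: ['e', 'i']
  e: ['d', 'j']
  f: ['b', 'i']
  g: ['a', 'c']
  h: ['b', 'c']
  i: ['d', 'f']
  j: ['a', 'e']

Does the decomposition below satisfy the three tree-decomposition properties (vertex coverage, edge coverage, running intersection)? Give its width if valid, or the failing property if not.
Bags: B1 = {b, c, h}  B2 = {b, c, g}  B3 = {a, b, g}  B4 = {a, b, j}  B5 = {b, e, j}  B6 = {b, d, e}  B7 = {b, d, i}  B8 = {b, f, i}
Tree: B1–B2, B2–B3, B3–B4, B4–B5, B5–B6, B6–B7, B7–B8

Every vertex of G appears in some bag (union = {a, b, c, d, e, f, g, h, i, j}); every edge is covered by a bag; and for each vertex v the set of bags containing v is connected in the bag tree. The decomposition is therefore valid. The largest bag has 3 vertices, so the width is 2.

Yes; width 2.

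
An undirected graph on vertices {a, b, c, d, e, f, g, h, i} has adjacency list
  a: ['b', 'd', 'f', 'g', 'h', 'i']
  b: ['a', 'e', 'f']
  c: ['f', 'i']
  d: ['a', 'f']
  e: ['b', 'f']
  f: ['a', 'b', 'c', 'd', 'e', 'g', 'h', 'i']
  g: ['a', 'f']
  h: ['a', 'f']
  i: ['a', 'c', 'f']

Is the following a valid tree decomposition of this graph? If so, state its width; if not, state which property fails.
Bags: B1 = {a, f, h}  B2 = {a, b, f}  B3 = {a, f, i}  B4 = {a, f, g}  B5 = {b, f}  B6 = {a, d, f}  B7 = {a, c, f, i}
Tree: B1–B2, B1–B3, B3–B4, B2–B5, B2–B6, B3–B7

No — vertex e appears in no bag.

A tree decomposition must satisfy three properties: every vertex lies in some bag; for every edge, both endpoints lie together in some bag; and for every vertex, the bags containing it form a connected subtree. Here vertex e appears in no bag, so the decomposition is invalid.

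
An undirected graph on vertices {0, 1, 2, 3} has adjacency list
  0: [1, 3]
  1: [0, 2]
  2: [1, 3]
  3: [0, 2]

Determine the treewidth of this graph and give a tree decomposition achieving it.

The largest bag has 3 vertices, giving width 2; this decomposition certifies tw(G) ≤ 2. For the lower bound, G contains the cycle 3–2–1–0–3, so G is not a forest; only forests have treewidth ≤ 1, hence tw(G) ≥ 2. Hence tw(G) = 2 exactly.

Treewidth 2.
One optimal decomposition is:
Bags: B1 = {1, 2, 3}  B2 = {0, 1, 3}
Tree: B1–B2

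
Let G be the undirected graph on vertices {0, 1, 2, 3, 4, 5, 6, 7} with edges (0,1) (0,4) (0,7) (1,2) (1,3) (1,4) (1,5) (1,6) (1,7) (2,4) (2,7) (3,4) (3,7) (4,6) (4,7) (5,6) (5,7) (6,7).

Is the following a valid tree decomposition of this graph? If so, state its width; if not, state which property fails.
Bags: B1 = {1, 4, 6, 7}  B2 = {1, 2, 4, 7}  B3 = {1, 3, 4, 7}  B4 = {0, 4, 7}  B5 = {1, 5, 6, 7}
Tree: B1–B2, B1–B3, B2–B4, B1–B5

No — edge (1,0) lies in no bag.

A tree decomposition must satisfy three properties: every vertex lies in some bag; for every edge, both endpoints lie together in some bag; and for every vertex, the bags containing it form a connected subtree. Here edge (1,0) lies in no bag, so the decomposition is invalid.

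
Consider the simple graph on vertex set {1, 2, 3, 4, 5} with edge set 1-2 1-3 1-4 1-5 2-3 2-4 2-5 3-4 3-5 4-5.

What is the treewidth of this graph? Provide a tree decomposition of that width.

Treewidth 4.
One optimal decomposition is:
Bags: B1 = {1, 2, 3, 4, 5}
Tree: (single bag)

A single bag containing all 5 vertices is trivially a valid decomposition of width 4. For the lower bound, the 5 vertices {1, 2, 3, 4, 5} are pairwise adjacent, and any tree decomposition puts a clique entirely inside one bag — forcing width ≥ 4. Combining the bounds, tw(G) = 4.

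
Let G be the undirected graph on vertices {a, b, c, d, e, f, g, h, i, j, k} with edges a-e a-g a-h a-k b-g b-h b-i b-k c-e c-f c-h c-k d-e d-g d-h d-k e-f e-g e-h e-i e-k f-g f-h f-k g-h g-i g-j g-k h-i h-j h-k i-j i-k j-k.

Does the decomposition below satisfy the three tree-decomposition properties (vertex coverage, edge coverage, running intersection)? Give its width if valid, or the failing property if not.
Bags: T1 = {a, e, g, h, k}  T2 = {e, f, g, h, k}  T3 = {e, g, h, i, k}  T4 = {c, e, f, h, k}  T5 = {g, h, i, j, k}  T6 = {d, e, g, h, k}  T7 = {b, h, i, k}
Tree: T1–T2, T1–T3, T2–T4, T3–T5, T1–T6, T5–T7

A tree decomposition must satisfy three properties: every vertex lies in some bag; for every edge, both endpoints lie together in some bag; and for every vertex, the bags containing it form a connected subtree. Here edge (g,b) lies in no bag, so the decomposition is invalid.

No — edge (g,b) lies in no bag.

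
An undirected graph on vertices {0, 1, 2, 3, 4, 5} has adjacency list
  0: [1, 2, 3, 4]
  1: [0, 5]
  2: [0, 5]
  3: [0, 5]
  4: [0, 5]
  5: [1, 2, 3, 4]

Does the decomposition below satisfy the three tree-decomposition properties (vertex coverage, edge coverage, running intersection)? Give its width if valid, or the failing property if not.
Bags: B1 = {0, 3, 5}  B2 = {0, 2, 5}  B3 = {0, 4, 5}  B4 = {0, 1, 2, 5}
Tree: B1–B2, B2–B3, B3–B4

No — bags containing vertex 2 are not connected in the tree.

A tree decomposition must satisfy three properties: every vertex lies in some bag; for every edge, both endpoints lie together in some bag; and for every vertex, the bags containing it form a connected subtree. Here bags containing vertex 2 are not connected in the tree, so the decomposition is invalid.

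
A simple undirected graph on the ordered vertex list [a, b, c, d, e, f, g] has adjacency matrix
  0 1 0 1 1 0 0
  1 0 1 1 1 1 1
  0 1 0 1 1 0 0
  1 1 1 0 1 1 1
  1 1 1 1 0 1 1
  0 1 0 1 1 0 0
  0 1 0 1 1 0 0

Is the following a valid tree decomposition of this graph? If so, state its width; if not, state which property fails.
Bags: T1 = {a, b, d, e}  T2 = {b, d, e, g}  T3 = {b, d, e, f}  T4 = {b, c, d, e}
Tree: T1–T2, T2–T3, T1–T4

Yes; width 3.

Checking the three conditions: (i) the bags cover all of {a, b, c, d, e, f, g}; (ii) for each edge, some bag contains both endpoints; (iii) the bags containing any fixed vertex form a subtree. All hold, so the decomposition is valid with width 4 − 1 = 3.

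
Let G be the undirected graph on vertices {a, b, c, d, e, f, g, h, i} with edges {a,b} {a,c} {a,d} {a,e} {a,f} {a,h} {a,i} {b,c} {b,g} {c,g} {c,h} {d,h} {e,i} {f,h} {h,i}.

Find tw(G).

A width-2 tree decomposition is:
Bags: B1 = {a, c, h}  B2 = {a, b, c}  B3 = {a, h, i}  B4 = {a, e, i}  B5 = {a, f, h}  B6 = {a, d, h}  B7 = {b, c, g}
Tree: B1–B2, B1–B3, B3–B4, B3–B5, B5–B6, B2–B7
Every bag has size at most 3, so the width is 3 − 1 = 2 and tw(G) ≤ 2. For the lower bound, the 3 vertices {b, c, g} are pairwise adjacent, and any tree decomposition puts a clique entirely inside one bag — forcing width ≥ 2. Hence tw(G) = 2 exactly.

2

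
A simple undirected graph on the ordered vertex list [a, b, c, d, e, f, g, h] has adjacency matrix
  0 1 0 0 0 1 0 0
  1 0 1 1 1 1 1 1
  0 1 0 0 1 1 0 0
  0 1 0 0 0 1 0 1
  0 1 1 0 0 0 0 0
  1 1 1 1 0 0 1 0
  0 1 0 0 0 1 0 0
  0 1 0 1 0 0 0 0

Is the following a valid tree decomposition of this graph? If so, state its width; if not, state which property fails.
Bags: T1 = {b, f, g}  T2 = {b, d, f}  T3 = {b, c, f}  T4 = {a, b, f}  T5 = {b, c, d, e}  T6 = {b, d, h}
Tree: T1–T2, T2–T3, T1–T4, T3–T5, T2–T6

No — bags containing vertex d are not connected in the tree.

A tree decomposition must satisfy three properties: every vertex lies in some bag; for every edge, both endpoints lie together in some bag; and for every vertex, the bags containing it form a connected subtree. Here bags containing vertex d are not connected in the tree, so the decomposition is invalid.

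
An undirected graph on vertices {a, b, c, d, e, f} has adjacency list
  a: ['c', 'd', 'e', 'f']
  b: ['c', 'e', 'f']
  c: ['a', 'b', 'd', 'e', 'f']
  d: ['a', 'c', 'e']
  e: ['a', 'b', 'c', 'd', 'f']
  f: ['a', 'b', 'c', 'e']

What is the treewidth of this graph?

3

A width-3 tree decomposition is:
Bags: B1 = {b, c, e, f}  B2 = {a, c, e, f}  B3 = {a, c, d, e}
Tree: B1–B2, B2–B3
Every bag has size at most 4, so the width is 4 − 1 = 3 and tw(G) ≤ 3. Conversely, {a, c, d, e} is a clique of size 4, and the vertices of any clique must share a bag in every tree decomposition; so some bag has ≥ 4 vertices and tw(G) ≥ 3. The upper and lower bounds meet at 3, so that is the treewidth.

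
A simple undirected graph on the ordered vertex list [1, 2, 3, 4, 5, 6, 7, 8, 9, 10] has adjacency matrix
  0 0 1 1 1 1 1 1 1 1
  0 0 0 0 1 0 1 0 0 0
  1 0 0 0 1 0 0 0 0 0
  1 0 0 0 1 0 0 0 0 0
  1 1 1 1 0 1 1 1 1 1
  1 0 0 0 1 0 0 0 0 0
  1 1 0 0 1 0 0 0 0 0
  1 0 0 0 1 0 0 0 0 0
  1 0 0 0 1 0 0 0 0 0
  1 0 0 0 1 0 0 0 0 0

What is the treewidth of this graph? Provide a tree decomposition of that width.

Treewidth 2.
Bags: B1 = {1, 5, 9}  B2 = {1, 5, 6}  B3 = {1, 5, 8}  B4 = {1, 3, 5}  B5 = {1, 5, 10}  B6 = {1, 5, 7}  B7 = {2, 5, 7}  B8 = {1, 4, 5}
Tree: B1–B2, B2–B3, B1–B4, B2–B5, B3–B6, B6–B7, B6–B8

Every bag has size at most 3, so the width is 3 − 1 = 2 and tw(G) ≤ 2. Conversely, {1, 3, 5} is a clique of size 3, and the vertices of any clique must share a bag in every tree decomposition; so some bag has ≥ 3 vertices and tw(G) ≥ 2. Combining the bounds, tw(G) = 2.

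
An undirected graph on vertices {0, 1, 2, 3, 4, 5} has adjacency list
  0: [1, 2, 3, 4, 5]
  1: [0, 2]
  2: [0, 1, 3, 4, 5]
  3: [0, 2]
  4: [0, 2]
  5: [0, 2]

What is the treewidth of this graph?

2

A width-2 tree decomposition is:
Bags: B1 = {0, 2, 3}  B2 = {0, 2, 4}  B3 = {0, 2, 5}  B4 = {0, 1, 2}
Tree: B1–B2, B2–B3, B1–B4
The largest bag has 3 vertices, giving width 2; this decomposition certifies tw(G) ≤ 2. For the lower bound, the 3 vertices {0, 1, 2} are pairwise adjacent, and any tree decomposition puts a clique entirely inside one bag — forcing width ≥ 2. Combining the bounds, tw(G) = 2.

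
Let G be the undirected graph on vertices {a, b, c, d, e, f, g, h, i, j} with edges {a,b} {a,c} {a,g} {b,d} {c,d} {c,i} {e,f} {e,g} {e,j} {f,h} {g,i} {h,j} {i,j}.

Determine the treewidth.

A width-2 tree decomposition is:
Bags: B1 = {a, b, d}  B2 = {a, c, d}  B3 = {a, c, g}  B4 = {c, g, i}  B5 = {e, g, i}  B6 = {e, i, j}  B7 = {e, f, j}  B8 = {f, h, j}
Tree: B1–B2, B2–B3, B3–B4, B4–B5, B5–B6, B6–B7, B7–B8
The largest bag has 3 vertices, giving width 2; this decomposition certifies tw(G) ≤ 2. The edges b–d–c–a–b form a cycle, so G is not a tree and its treewidth is at least 2. Combining the bounds, tw(G) = 2.

2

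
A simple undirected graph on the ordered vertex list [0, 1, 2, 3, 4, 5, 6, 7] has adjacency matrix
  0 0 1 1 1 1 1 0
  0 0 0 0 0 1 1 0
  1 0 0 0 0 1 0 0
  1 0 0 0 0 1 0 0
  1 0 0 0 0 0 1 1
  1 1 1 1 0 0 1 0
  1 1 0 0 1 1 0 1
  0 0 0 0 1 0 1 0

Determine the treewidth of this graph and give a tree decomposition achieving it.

Treewidth 2.
Bags: B1 = {0, 4, 6}  B2 = {0, 5, 6}  B3 = {4, 6, 7}  B4 = {1, 5, 6}  B5 = {0, 2, 5}  B6 = {0, 3, 5}
Tree: B1–B2, B1–B3, B2–B4, B2–B5, B2–B6

The largest bag has 3 vertices, giving width 2; this decomposition certifies tw(G) ≤ 2. Conversely, {0, 4, 6} is a clique of size 3, and the vertices of any clique must share a bag in every tree decomposition; so some bag has ≥ 3 vertices and tw(G) ≥ 2. Therefore the treewidth is 2.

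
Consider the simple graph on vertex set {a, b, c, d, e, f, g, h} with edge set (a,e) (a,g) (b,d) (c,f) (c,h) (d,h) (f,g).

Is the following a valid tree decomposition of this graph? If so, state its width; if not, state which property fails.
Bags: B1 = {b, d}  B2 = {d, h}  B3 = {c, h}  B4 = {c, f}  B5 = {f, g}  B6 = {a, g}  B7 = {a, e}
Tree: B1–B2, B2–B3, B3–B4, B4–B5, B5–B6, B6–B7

Vertex coverage: the bags together contain {a, b, c, d, e, f, g, h}, the full vertex set. Edge coverage: each edge of G has both endpoints in at least one bag. Running intersection: for every vertex, the bags containing it form a connected subtree. All three properties hold, so this is a valid tree decomposition of width max|bag| − 1 = 1, and hence tw(G) ≤ 1.

Yes; width 1.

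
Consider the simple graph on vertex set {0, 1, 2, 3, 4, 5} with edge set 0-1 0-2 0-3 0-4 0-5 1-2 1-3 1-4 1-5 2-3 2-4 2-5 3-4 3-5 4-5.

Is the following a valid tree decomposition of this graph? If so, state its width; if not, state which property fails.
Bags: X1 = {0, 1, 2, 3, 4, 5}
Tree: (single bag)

Every vertex of G appears in some bag (union = {0, 1, 2, 3, 4, 5}); every edge is covered by a bag; and for each vertex v the set of bags containing v is connected in the bag tree. The decomposition is therefore valid. The largest bag has 6 vertices, so the width is 5.

Yes; width 5.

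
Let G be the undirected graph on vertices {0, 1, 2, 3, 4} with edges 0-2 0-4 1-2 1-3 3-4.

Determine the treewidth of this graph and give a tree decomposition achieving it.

Treewidth 2.
Bags: B1 = {1, 2, 3}  B2 = {2, 3, 4}  B3 = {0, 2, 4}
Tree: B1–B2, B2–B3

Each bag holds 3 vertices, so the decomposition has width 2, which upper-bounds the treewidth. The edges 2–1–3–4–0–2 form a cycle, so G is not a tree and its treewidth is at least 2. Combining the bounds, tw(G) = 2.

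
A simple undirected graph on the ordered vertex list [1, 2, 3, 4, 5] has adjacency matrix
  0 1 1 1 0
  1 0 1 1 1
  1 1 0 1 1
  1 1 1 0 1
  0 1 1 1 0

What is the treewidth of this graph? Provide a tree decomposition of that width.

Treewidth 3.
One such decomposition:
Bags: B1 = {1, 2, 3, 4}  B2 = {2, 3, 4, 5}
Tree: B1–B2

The largest bag has 4 vertices, giving width 3; this decomposition certifies tw(G) ≤ 3. For the lower bound, the 4 vertices {1, 2, 3, 4} are pairwise adjacent, and any tree decomposition puts a clique entirely inside one bag — forcing width ≥ 3. Combining the bounds, tw(G) = 3.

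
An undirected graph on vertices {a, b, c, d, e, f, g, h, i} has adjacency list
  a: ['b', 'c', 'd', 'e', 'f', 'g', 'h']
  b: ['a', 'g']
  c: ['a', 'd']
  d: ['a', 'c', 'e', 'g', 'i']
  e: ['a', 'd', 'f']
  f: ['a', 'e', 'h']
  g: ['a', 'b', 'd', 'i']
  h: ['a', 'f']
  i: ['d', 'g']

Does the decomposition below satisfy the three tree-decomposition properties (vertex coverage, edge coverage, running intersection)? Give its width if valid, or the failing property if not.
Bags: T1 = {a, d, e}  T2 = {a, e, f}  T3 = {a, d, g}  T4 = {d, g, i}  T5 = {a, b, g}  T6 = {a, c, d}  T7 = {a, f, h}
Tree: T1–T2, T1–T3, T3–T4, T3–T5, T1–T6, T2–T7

Yes; width 2.

Vertex coverage: the bags together contain {a, b, c, d, e, f, g, h, i}, the full vertex set. Edge coverage: each edge of G has both endpoints in at least one bag. Running intersection: for every vertex, the bags containing it form a connected subtree. All three properties hold, so this is a valid tree decomposition of width max|bag| − 1 = 2, and hence tw(G) ≤ 2.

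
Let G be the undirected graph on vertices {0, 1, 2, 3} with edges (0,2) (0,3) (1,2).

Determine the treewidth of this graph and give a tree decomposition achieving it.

The largest bag has 2 vertices, giving width 1; this decomposition certifies tw(G) ≤ 1. Since G has at least one edge (e.g. 3–0), it is not an edgeless graph, so tw(G) ≥ 1. The upper and lower bounds meet at 1, so that is the treewidth.

Treewidth 1.
One such decomposition:
Bags: B1 = {0, 3}  B2 = {0, 2}  B3 = {1, 2}
Tree: B1–B2, B2–B3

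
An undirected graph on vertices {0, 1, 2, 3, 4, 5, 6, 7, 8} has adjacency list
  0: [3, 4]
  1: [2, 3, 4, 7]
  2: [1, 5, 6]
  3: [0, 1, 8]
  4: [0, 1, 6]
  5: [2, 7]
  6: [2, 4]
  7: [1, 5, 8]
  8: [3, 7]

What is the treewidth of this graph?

A width-3 tree decomposition is:
Bags: B1 = {3, 5, 7, 8}  B2 = {1, 3, 5, 7}  B3 = {1, 2, 3, 5}  B4 = {0, 1, 2, 3}  B5 = {0, 1, 2, 4}  B6 = {0, 2, 4, 6}
Tree: B1–B2, B2–B3, B3–B4, B4–B5, B5–B6
The largest bag has 4 vertices, giving width 3; this decomposition certifies tw(G) ≤ 3. For the lower bound: the 4 vertex sets {5,7,8}, {3}, {1}, {0,2,4,6} are disjoint, each induces a connected subgraph, and every pair is joined by at least one edge of G. Contracting each set to a single vertex therefore yields K_{4} as a minor, and since treewidth is minor-monotone, tw(G) ≥ tw(K_{4}) = 3. Therefore the treewidth is 3.

3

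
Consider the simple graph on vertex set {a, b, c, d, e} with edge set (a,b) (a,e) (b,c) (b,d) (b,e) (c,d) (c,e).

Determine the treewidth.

A width-2 tree decomposition is:
Bags: B1 = {b, c, d}  B2 = {b, c, e}  B3 = {a, b, e}
Tree: B1–B2, B2–B3
Each bag holds 3 vertices, so the decomposition has width 2, which upper-bounds the treewidth. Conversely, {b, c, d} is a clique of size 3, and the vertices of any clique must share a bag in every tree decomposition; so some bag has ≥ 3 vertices and tw(G) ≥ 2. The upper and lower bounds meet at 2, so that is the treewidth.

2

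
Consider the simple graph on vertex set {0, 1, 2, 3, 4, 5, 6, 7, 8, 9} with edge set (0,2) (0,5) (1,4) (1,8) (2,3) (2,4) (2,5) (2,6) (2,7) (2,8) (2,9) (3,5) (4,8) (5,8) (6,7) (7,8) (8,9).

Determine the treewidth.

2

A width-2 tree decomposition is:
Bags: B1 = {2, 7, 8}  B2 = {2, 8, 9}  B3 = {2, 4, 8}  B4 = {2, 5, 8}  B5 = {2, 6, 7}  B6 = {0, 2, 5}  B7 = {1, 4, 8}  B8 = {2, 3, 5}
Tree: B1–B2, B1–B3, B1–B4, B1–B5, B4–B6, B3–B7, B6–B8
Each bag holds 3 vertices, so the decomposition has width 2, which upper-bounds the treewidth. For the lower bound, the 3 vertices {1, 4, 8} are pairwise adjacent, and any tree decomposition puts a clique entirely inside one bag — forcing width ≥ 2. Hence tw(G) = 2 exactly.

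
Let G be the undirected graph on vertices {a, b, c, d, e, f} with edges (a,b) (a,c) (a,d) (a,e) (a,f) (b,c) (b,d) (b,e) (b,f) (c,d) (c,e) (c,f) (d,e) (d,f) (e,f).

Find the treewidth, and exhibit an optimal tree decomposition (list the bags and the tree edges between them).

With just one bag of size 6, the width is 6 − 1 = 5, so tw(G) ≤ 5. Conversely, {a, b, c, d, e, f} is a clique of size 6, and the vertices of any clique must share a bag in every tree decomposition; so some bag has ≥ 6 vertices and tw(G) ≥ 5. Therefore the treewidth is 5.

Treewidth 5.
Bags: B1 = {a, b, c, d, e, f}
Tree: (single bag)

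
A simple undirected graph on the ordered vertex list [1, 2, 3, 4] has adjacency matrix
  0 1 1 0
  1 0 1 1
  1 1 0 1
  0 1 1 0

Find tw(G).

A width-2 tree decomposition is:
Bags: B1 = {1, 2, 3}  B2 = {2, 3, 4}
Tree: B1–B2
Each bag holds 3 vertices, so the decomposition has width 2, which upper-bounds the treewidth. On the other hand G contains the 3-clique {1, 2, 3}. A clique must lie in a single bag of any decomposition, so no decomposition can have width below 2. Therefore the treewidth is 2.

2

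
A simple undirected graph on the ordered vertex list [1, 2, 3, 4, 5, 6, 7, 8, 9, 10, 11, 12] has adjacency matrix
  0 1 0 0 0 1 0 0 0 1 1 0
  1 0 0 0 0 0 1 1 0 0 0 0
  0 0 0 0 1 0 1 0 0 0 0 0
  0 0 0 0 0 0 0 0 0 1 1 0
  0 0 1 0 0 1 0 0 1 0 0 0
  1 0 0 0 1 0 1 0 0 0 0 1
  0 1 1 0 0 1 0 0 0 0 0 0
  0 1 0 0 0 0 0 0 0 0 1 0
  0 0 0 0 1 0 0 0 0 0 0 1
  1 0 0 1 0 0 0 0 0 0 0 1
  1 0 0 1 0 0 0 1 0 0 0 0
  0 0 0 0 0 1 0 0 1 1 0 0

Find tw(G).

3

A width-3 tree decomposition is:
Bags: B1 = {4, 8, 10, 11}  B2 = {1, 8, 10, 11}  B3 = {1, 2, 8, 10}  B4 = {1, 2, 10, 12}  B5 = {1, 2, 6, 12}  B6 = {2, 6, 7, 12}  B7 = {6, 7, 9, 12}  B8 = {5, 6, 7, 9}  B9 = {3, 5, 7, 9}
Tree: B1–B2, B2–B3, B3–B4, B4–B5, B5–B6, B6–B7, B7–B8, B8–B9
Each bag holds 4 vertices, so the decomposition has width 3, which upper-bounds the treewidth. For the lower bound: the 4 vertex sets {4,8,11}, {10}, {1}, {2,6,7,12} are disjoint, each induces a connected subgraph, and every pair is joined by at least one edge of G. Contracting each set to a single vertex therefore yields K_{4} as a minor, and since treewidth is minor-monotone, tw(G) ≥ tw(K_{4}) = 3. Hence tw(G) = 3 exactly.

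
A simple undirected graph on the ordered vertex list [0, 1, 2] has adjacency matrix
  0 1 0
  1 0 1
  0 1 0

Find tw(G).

A width-1 tree decomposition is:
Bags: B1 = {1, 2}  B2 = {0, 1}
Tree: B1–B2
Each bag holds 2 vertices, so the decomposition has width 1, which upper-bounds the treewidth. Any graph with an edge has treewidth ≥ 1, and G has the edge 1–2. Hence tw(G) = 1 exactly.

1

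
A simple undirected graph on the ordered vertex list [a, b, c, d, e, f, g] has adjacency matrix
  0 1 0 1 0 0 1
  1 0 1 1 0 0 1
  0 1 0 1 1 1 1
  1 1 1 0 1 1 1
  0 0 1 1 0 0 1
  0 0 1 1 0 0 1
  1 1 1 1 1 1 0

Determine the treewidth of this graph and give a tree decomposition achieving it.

The largest bag has 4 vertices, giving width 3; this decomposition certifies tw(G) ≤ 3. Conversely, {c, d, e, g} is a clique of size 4, and the vertices of any clique must share a bag in every tree decomposition; so some bag has ≥ 4 vertices and tw(G) ≥ 3. Combining the bounds, tw(G) = 3.

Treewidth 3.
One such decomposition:
Bags: B1 = {a, b, d, g}  B2 = {b, c, d, g}  B3 = {c, d, e, g}  B4 = {c, d, f, g}
Tree: B1–B2, B2–B3, B2–B4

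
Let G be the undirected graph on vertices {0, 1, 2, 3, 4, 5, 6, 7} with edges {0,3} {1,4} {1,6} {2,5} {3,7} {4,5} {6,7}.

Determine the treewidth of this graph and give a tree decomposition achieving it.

Treewidth 1.
Bags: B1 = {2, 5}  B2 = {4, 5}  B3 = {1, 4}  B4 = {1, 6}  B5 = {6, 7}  B6 = {3, 7}  B7 = {0, 3}
Tree: B1–B2, B2–B3, B3–B4, B4–B5, B5–B6, B6–B7

Every bag has size at most 2, so the width is 2 − 1 = 1 and tw(G) ≤ 1. Any graph with an edge has treewidth ≥ 1, and G has the edge 2–5. Hence tw(G) = 1 exactly.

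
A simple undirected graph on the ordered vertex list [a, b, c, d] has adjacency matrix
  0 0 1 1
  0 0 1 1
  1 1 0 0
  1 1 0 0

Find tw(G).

A width-2 tree decomposition is:
Bags: B1 = {b, c, d}  B2 = {a, c, d}
Tree: B1–B2
Each bag holds 3 vertices, so the decomposition has width 2, which upper-bounds the treewidth. Since d–b–c–a–d is a cycle in G, G is not acyclic. Forests are exactly the graphs of treewidth ≤ 1, so tw(G) ≥ 2. Combining the bounds, tw(G) = 2.

2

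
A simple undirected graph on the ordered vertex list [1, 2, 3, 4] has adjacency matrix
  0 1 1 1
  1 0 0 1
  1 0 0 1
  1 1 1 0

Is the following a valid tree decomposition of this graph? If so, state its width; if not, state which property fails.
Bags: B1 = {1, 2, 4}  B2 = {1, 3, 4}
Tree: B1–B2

Yes; width 2.

Vertex coverage: the bags together contain {1, 2, 3, 4}, the full vertex set. Edge coverage: each edge of G has both endpoints in at least one bag. Running intersection: for every vertex, the bags containing it form a connected subtree. All three properties hold, so this is a valid tree decomposition of width max|bag| − 1 = 2, and hence tw(G) ≤ 2.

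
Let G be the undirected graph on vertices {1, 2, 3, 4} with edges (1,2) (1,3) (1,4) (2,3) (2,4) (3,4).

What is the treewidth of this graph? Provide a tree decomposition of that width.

Treewidth 3.
One such decomposition:
Bags: B1 = {1, 2, 3, 4}
Tree: (single bag)

A single bag containing all 4 vertices is trivially a valid decomposition of width 3. Conversely, {1, 2, 3, 4} is a clique of size 4, and the vertices of any clique must share a bag in every tree decomposition; so some bag has ≥ 4 vertices and tw(G) ≥ 3. Combining the bounds, tw(G) = 3.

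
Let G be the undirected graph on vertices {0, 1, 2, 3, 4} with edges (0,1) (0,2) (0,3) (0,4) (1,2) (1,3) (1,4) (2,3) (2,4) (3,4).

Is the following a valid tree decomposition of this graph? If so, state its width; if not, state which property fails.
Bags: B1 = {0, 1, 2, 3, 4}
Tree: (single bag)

Yes; width 4.

Vertex coverage: the bags together contain {0, 1, 2, 3, 4}, the full vertex set. Edge coverage: each edge of G has both endpoints in at least one bag. Running intersection: for every vertex, the bags containing it form a connected subtree. All three properties hold, so this is a valid tree decomposition of width max|bag| − 1 = 4, and hence tw(G) ≤ 4.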